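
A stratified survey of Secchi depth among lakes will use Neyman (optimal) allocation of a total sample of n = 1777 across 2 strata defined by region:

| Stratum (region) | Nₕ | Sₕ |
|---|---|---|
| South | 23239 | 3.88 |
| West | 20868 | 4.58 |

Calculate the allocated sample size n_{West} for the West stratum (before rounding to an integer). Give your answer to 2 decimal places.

914.37

Neyman allocation: nₕ = n·NₕSₕ / Σⱼ NⱼSⱼ.
Σ NⱼSⱼ = 23239·3.88 + 20868·4.58 = 185742.76.
n_{West} = 1777·20868·4.58 / 185742.76 = 914.37.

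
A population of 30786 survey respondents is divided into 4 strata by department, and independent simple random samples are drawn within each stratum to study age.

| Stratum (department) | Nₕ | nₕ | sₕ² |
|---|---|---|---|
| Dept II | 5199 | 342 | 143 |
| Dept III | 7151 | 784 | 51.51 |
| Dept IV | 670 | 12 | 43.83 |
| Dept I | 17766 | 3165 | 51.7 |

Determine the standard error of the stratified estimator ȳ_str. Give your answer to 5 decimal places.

Var(ȳ_str) = Σₕ Wₕ²(1 − fₕ)sₕ²/nₕ with Wₕ = Nₕ/N, N = 30786.
Dept II: Wₕ = 0.16887546; term = 0.16887546²·(1 − 0.06578188)·143/342 = 0.011140157.
Dept III: Wₕ = 0.23228091; term = 0.23228091²·(1 − 0.10963502)·51.51/784 = 0.0031562441.
Dept IV: Wₕ = 0.02176314; term = 0.02176314²·(1 − 0.01791045)·43.83/12 = 0.0016989648.
Dept I: Wₕ = 0.57708049; term = 0.57708049²·(1 − 0.17814927)·51.7/3165 = 0.0044707724.
Sum = 0.020466138.
SE = √(0.020466138) = 0.14306.

0.14306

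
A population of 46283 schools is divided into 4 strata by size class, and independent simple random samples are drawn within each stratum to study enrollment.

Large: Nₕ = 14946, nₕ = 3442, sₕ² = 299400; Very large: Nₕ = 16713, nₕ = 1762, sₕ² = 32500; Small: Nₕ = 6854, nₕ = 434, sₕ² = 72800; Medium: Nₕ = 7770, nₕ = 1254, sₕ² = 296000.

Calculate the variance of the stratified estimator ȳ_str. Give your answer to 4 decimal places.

18.1581

Var(ȳ_str) = Σₕ Wₕ²(1 − fₕ)sₕ²/nₕ with Wₕ = Nₕ/N, N = 46283.
Large: Wₕ = 0.32292634; term = 0.32292634²·(1 − 0.23029573)·299400/3442 = 6.9818703.
Very large: Wₕ = 0.36110451; term = 0.36110451²·(1 − 0.10542691)·32500/1762 = 2.151588.
Small: Wₕ = 0.14808893; term = 0.14808893²·(1 − 0.06332069)·72800/434 = 3.4457025.
Medium: Wₕ = 0.16788022; term = 0.16788022²·(1 − 0.16138996)·296000/1254 = 5.5789602.
Sum = 18.158121.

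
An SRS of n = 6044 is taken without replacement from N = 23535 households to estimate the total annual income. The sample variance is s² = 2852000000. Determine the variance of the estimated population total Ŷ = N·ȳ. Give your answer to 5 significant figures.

Var(Ŷ) = N²·Var(ȳ) = N²·(1 − n/N)·s²/n.
f = 6044/23535 = 0.25680901; Var(ȳ) = 0.74319099·2852000000/6044 = 350691.71.
Var(Ŷ) = 23535² · 350691.71 = 1.9424681 × 10^14.

1.9425 × 10^14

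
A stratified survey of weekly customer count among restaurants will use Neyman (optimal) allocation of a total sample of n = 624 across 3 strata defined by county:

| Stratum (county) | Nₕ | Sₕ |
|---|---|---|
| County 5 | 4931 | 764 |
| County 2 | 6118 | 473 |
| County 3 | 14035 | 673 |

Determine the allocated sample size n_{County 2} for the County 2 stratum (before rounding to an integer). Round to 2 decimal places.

Neyman allocation: nₕ = n·NₕSₕ / Σⱼ NⱼSⱼ.
Σ NⱼSⱼ = 4931·764 + 6118·473 + 14035·673 = 1.6106653 × 10^7.
n_{County 2} = 624·6118·473 / (1.6106653 × 10^7) = 112.11.

112.11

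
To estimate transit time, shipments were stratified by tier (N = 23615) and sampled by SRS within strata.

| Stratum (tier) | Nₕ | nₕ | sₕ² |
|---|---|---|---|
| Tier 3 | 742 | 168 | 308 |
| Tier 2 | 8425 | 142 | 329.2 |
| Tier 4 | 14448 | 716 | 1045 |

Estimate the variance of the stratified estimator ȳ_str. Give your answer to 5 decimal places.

Var(ȳ_str) = Σₕ Wₕ²(1 − fₕ)sₕ²/nₕ with Wₕ = Nₕ/N, N = 23615.
Tier 3: Wₕ = 0.03142071; term = 0.03142071²·(1 − 0.22641509)·308/168 = 0.0014001718.
Tier 2: Wₕ = 0.35676477; term = 0.35676477²·(1 − 0.01685460)·329.2/142 = 0.29010362.
Tier 4: Wₕ = 0.61181452; term = 0.61181452²·(1 − 0.04955703)·1045/716 = 0.5192409.
Sum = 0.81074469.

0.81074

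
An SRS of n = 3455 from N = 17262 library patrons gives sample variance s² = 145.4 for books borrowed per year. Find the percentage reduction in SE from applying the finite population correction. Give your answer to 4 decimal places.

10.5657

f = n/N = 3455/17262 = 0.20015062.
SE_no-fpc = √(s²/n) = 0.2051437; SE_fpc = √((1−f)s²/n) = 0.18346883.
Ratio = √(1−f) = 0.89434299. Reduction = 100·(1 − 0.89434299) = 10.5657%.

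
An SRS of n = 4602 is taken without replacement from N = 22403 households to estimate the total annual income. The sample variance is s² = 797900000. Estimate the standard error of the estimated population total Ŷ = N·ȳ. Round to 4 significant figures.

8.315 × 10^6

Var(Ŷ) = N²·Var(ȳ) = N²·(1 − n/N)·s²/n.
f = 4602/22403 = 0.20541892; Var(ȳ) = 0.79458108·797900000/4602 = 137765.37.
Var(Ŷ) = 22403² · 137765.37 = 6.9143669 × 10^13.
SE(Ŷ) = √(6.9143669 × 10^13) = 8.315 × 10^6.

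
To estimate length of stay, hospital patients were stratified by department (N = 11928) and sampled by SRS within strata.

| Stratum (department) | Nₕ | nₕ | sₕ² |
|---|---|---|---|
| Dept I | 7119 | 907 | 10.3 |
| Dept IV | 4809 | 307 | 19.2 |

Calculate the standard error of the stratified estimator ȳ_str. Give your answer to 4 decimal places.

Var(ȳ_str) = Σₕ Wₕ²(1 − fₕ)sₕ²/nₕ with Wₕ = Nₕ/N, N = 11928.
Dept I: Wₕ = 0.59683099; term = 0.59683099²·(1 − 0.12740553)·10.3/907 = 0.0035297595.
Dept IV: Wₕ = 0.40316901; term = 0.40316901²·(1 − 0.06383864)·19.2/307 = 0.0095167325.
Sum = 0.013046492.
SE = √(0.013046492) = 0.1142.

0.1142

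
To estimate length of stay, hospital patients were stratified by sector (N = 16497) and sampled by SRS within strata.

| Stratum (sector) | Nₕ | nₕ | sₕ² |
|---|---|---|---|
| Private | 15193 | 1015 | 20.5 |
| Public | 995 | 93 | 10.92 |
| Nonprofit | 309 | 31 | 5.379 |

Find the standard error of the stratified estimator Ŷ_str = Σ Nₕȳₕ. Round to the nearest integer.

2114

Var(Ŷ_str) = Σₕ Nₕ²(1 − fₕ)sₕ²/nₕ.
Private: 15193²·(1 − 1015/15193)·20.5/1015 = 4.3505717 × 10^6.
Public: 995²·(1 − 93/995)·10.92/93 = 105382.7.
Nonprofit: 309²·(1 − 31/309)·5.379/31 = 14905.383.
Sum = 4.4708598 × 10^6.
SE = √(4.4708598 × 10^6) = 2114.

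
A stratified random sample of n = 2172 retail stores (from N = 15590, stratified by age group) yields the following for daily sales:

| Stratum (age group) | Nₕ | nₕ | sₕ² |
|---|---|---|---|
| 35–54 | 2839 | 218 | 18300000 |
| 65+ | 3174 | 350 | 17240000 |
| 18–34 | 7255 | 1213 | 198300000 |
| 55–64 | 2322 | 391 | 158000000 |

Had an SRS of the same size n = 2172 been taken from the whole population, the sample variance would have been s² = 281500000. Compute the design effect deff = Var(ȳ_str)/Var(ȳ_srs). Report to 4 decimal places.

Var(ȳ_str) = Σ Wₕ²(1−fₕ)sₕ²/nₕ with Wₕ = Nₕ/15590:
  35–54: (2839/15590)²·(1−218/2839)·18300000/218 = 2570.0098
  65+: (3174/15590)²·(1−350/3174)·17240000/350 = 1816.5552
  18–34: (7255/15590)²·(1−1213/7255)·198300000/1213 = 29484.096
  55–64: (2322/15590)²·(1−391/2322)·158000000/391 = 7454.7415
  → Var(ȳ_str) = 41325.403.
Var(ȳ_srs) = (1 − 2172/15590)·281500000/2172 = 111547.61.
deff = 41325.403 / 111547.61 = 0.3705.

0.3705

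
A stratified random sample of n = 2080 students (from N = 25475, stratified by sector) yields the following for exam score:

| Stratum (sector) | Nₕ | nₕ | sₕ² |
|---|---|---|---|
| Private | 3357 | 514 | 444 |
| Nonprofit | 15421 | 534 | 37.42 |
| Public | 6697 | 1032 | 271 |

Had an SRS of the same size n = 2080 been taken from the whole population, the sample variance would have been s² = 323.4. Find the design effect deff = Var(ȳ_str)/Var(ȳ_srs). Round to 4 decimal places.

0.3701

Var(ȳ_str) = Σ Wₕ²(1−fₕ)sₕ²/nₕ with Wₕ = Nₕ/25475:
  Private: (3357/25475)²·(1−514/3357)·444/514 = 0.012703391
  Nonprofit: (15421/25475)²·(1−534/15421)·37.42/534 = 0.024788707
  Public: (6697/25475)²·(1−1032/6697)·271/1032 = 0.015351168
  → Var(ȳ_str) = 0.052843266.
Var(ȳ_srs) = (1 − 2080/25475)·323.4/2080 = 0.14278597.
deff = 0.052843266 / 0.14278597 = 0.3701.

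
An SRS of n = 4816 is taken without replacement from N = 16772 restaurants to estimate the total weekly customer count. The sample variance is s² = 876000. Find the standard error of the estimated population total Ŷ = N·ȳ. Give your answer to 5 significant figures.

Var(Ŷ) = N²·Var(ȳ) = N²·(1 − n/N)·s²/n.
f = 4816/16772 = 0.28714524; Var(ȳ) = 0.71285476·876000/4816 = 129.66378.
Var(Ŷ) = 16772² · 129.66378 = 3.6474419 × 10^10.
SE(Ŷ) = √(3.6474419 × 10^10) = 190980.

190980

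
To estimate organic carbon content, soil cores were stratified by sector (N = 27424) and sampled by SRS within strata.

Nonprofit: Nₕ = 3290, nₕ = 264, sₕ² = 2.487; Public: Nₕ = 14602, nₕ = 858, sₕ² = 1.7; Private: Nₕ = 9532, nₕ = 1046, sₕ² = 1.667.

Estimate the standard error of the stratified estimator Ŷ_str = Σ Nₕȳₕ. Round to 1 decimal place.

Var(Ŷ_str) = Σₕ Nₕ²(1 − fₕ)sₕ²/nₕ.
Nonprofit: 3290²·(1 − 264/3290)·2.487/264 = 93785.712.
Public: 14602²·(1 − 858/14602)·1.7/858 = 397637.31.
Private: 9532²·(1 − 1046/9532)·1.667/1046 = 128911.3.
Sum = 620334.32.
SE = √(620334.32) = 787.6.

787.6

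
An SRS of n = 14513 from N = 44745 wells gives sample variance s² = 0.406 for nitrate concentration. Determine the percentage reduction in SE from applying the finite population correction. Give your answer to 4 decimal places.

f = n/N = 14513/44745 = 0.32434909.
SE_no-fpc = √(s²/n) = 0.0052891322; SE_fpc = √((1−f)s²/n) = 0.0043475602.
Ratio = √(1−f) = 0.82197987. Reduction = 100·(1 − 0.82197987) = 17.8020%.

17.8020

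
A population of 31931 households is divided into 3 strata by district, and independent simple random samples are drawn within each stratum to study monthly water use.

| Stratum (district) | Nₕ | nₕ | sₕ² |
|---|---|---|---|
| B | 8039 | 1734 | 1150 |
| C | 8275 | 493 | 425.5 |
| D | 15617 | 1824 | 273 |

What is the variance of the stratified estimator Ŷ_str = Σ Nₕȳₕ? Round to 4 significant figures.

Var(Ŷ_str) = Σₕ Nₕ²(1 − fₕ)sₕ²/nₕ.
B: 8039²·(1 − 1734/8039)·1150/1734 = 3.3615213 × 10^7.
C: 8275²·(1 − 493/8275)·425.5/493 = 5.5579147 × 10^7.
D: 15617²·(1 − 1824/15617)·273/1824 = 3.2239935 × 10^7.
Sum = 1.214343 × 10^8.

1.214 × 10^8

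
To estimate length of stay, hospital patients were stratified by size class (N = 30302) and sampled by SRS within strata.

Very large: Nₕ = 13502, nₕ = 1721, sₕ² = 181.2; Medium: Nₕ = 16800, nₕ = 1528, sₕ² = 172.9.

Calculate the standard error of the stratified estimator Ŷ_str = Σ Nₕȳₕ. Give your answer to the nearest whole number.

6766

Var(Ŷ_str) = Σₕ Nₕ²(1 − fₕ)sₕ²/nₕ.
Very large: 13502²·(1 − 1721/13502)·181.2/1721 = 1.6747793 × 10^7.
Medium: 16800²·(1 − 1528/16800)·172.9/1528 = 2.9031992 × 10^7.
Sum = 4.5779785 × 10^7.
SE = √(4.5779785 × 10^7) = 6766.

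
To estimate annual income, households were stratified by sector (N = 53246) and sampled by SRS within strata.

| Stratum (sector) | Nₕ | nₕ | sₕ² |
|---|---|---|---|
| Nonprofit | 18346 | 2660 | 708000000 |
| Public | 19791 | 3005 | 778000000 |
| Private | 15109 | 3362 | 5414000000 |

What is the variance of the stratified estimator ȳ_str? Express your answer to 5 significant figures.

158170

Var(ȳ_str) = Σₕ Wₕ²(1 − fₕ)sₕ²/nₕ with Wₕ = Nₕ/N, N = 53246.
Nonprofit: Wₕ = 0.34455170; term = 0.34455170²·(1 − 0.14499073)·708000000/2660 = 27016.634.
Public: Wₕ = 0.37168989; term = 0.37168989²·(1 − 0.15183669)·778000000/3005 = 30337.242.
Private: Wₕ = 0.28375840; term = 0.28375840²·(1 − 0.22251638)·5414000000/3362 = 100811.31.
Sum = 158165.19.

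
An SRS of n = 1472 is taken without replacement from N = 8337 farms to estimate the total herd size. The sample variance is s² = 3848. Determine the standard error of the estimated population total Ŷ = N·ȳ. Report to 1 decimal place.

Var(Ŷ) = N²·Var(ȳ) = N²·(1 − n/N)·s²/n.
f = 1472/8337 = 0.17656231; Var(ȳ) = 0.82343769·3848/1472 = 2.1525735.
Var(Ŷ) = 8337² · 2.1525735 = 1.4961585 × 10^8.
SE(Ŷ) = √(1.4961585 × 10^8) = 12231.8.

12231.8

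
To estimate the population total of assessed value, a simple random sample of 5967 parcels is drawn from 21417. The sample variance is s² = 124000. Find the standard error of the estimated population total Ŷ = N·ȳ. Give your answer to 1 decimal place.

82923.3

Var(Ŷ) = N²·Var(ȳ) = N²·(1 − n/N)·s²/n.
f = 5967/21417 = 0.27861045; Var(ȳ) = 0.72138955·124000/5967 = 14.991169.
Var(Ŷ) = 21417² · 14.991169 = 6.8762677 × 10^9.
SE(Ŷ) = √(6.8762677 × 10^9) = 82923.3.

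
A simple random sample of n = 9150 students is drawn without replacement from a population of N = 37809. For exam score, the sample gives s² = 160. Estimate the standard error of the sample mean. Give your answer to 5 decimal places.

0.11513

Under SRS without replacement, Var(ȳ) = (1 − f)·s²/n with f = n/N = 9150/37809 = 0.24200587.
Var(ȳ) = (1 − 0.24200587)·160/9150 = 0.75799413·0.017486339 = 0.013254542.
SE(ȳ) = √(0.013254542) = 0.11513.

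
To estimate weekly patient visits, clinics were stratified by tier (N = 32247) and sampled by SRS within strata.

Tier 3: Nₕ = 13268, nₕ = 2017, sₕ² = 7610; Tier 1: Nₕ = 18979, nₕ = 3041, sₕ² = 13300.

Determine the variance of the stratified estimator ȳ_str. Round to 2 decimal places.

1.81

Var(ȳ_str) = Σₕ Wₕ²(1 − fₕ)sₕ²/nₕ with Wₕ = Nₕ/N, N = 32247.
Tier 3: Wₕ = 0.41144913; term = 0.41144913²·(1 − 0.15201990)·7610/2017 = 0.54162252.
Tier 1: Wₕ = 0.58855087; term = 0.58855087²·(1 − 0.16022973)·13300/3041 = 1.2722244.
Sum = 1.8138469.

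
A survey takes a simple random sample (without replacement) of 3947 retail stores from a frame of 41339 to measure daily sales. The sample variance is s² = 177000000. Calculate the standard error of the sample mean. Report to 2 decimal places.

201.40

Under SRS without replacement, Var(ȳ) = (1 − f)·s²/n with f = n/N = 3947/41339 = 0.09547885.
Var(ȳ) = (1 − 0.09547885)·177000000/3947 = 0.90452115·44844.185 = 40562.514.
SE(ȳ) = √(40562.514) = 201.40.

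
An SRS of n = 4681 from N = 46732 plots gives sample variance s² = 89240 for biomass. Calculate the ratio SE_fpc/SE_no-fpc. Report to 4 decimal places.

f = n/N = 4681/46732 = 0.10016691.
SE_no-fpc = √(s²/n) = 4.3662687; SE_fpc = √((1−f)s²/n) = 4.1418221.
Ratio = √(1−f) = 0.94859533.

0.9486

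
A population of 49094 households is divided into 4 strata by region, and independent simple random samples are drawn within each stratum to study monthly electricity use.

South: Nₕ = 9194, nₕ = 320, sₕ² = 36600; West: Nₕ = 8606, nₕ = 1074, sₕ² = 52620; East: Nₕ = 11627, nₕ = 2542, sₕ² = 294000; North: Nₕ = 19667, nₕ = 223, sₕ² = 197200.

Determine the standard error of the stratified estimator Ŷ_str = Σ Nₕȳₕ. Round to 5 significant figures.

602400

Var(Ŷ_str) = Σₕ Nₕ²(1 − fₕ)sₕ²/nₕ.
South: 9194²·(1 − 320/9194)·36600/320 = 9.3315767 × 10^9.
West: 8606²·(1 − 1074/8606)·52620/1074 = 3.1758371 × 10^9.
East: 11627²·(1 − 2542/11627)·294000/2542 = 1.2216995 × 10^10.
North: 19667²·(1 − 223/19667)·197200/223 = 3.3816276 × 10^11.
Sum = 3.6288717 × 10^11.
SE = √(3.6288717 × 10^11) = 602400.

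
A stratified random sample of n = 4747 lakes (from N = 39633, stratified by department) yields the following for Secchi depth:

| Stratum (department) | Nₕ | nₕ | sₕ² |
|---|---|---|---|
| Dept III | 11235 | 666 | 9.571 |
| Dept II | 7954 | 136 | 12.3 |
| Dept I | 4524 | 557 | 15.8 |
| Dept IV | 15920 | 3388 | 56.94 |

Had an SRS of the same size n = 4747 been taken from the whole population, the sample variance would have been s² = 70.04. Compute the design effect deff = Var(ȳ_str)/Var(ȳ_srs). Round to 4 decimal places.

0.5486

Var(ȳ_str) = Σ Wₕ²(1−fₕ)sₕ²/nₕ with Wₕ = Nₕ/39633:
  Dept III: (11235/39633)²·(1−666/11235)·9.571/666 = 0.001086366
  Dept II: (7954/39633)²·(1−136/7954)·12.3/136 = 0.0035804166
  Dept I: (4524/39633)²·(1−557/4524)·15.8/557 = 3.2409535 × 10^-4
  Dept IV: (15920/39633)²·(1−3388/15920)·56.94/3388 = 0.002134635
  → Var(ȳ_str) = 0.007125513.
Var(ȳ_srs) = (1 − 4747/39633)·70.04/4747 = 0.012987368.
deff = 0.007125513 / 0.012987368 = 0.5486.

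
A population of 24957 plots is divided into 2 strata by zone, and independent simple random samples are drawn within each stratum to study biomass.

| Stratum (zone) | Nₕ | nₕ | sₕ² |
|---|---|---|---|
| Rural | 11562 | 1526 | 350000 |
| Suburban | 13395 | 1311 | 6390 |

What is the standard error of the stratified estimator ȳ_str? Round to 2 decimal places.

6.63

Var(ȳ_str) = Σₕ Wₕ²(1 − fₕ)sₕ²/nₕ with Wₕ = Nₕ/N, N = 24957.
Rural: Wₕ = 0.46327684; term = 0.46327684²·(1 − 0.13198409)·350000/1526 = 42.728965.
Suburban: Wₕ = 0.53672316; term = 0.53672316²·(1 − 0.09787234)·6390/1311 = 1.2666798.
Sum = 43.995645.
SE = √(43.995645) = 6.63.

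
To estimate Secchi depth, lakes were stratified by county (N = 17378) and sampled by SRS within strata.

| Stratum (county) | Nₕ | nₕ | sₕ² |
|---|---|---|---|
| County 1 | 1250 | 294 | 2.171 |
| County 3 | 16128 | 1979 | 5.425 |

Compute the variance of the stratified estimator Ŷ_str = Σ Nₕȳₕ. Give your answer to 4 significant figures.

634400

Var(Ŷ_str) = Σₕ Nₕ²(1 − fₕ)sₕ²/nₕ.
County 1: 1250²·(1 − 294/1250)·2.171/294 = 8824.3027.
County 3: 16128²·(1 − 1979/16128)·5.425/1979 = 625547.38.
Sum = 634371.68.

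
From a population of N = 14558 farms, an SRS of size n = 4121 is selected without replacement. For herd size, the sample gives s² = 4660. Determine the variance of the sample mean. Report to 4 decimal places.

Under SRS without replacement, Var(ȳ) = (1 − f)·s²/n with f = n/N = 4121/14558 = 0.28307460.
Var(ȳ) = (1 − 0.28307460)·4660/4121 = 0.71692540·1.1307935 = 0.81069458.

0.8107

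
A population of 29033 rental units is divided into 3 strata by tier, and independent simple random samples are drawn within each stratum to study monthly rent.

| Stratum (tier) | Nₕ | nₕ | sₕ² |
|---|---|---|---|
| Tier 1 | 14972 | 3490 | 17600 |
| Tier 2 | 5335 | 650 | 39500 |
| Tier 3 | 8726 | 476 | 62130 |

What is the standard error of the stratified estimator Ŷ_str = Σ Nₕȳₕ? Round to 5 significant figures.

Var(Ŷ_str) = Σₕ Nₕ²(1 − fₕ)sₕ²/nₕ.
Tier 1: 14972²·(1 − 3490/14972)·17600/3490 = 8.6693114 × 10^8.
Tier 2: 5335²·(1 − 650/5335)·39500/650 = 1.518895 × 10^9.
Tier 3: 8726²·(1 − 476/8726)·62130/476 = 9.3964446 × 10^9.
Sum = 1.1782271 × 10^10.
SE = √(1.1782271 × 10^10) = 108550.

108550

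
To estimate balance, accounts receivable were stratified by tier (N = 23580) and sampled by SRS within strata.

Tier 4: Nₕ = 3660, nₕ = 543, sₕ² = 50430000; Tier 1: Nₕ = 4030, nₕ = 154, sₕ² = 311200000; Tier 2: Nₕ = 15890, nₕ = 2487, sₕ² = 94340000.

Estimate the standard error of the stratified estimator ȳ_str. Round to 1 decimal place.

Var(ȳ_str) = Σₕ Wₕ²(1 − fₕ)sₕ²/nₕ with Wₕ = Nₕ/N, N = 23580.
Tier 4: Wₕ = 0.15521628; term = 0.15521628²·(1 − 0.14836066)·50430000/543 = 1905.5459.
Tier 1: Wₕ = 0.17090755; term = 0.17090755²·(1 − 0.03821340)·311200000/154 = 56770.155.
Tier 2: Wₕ = 0.67387617; term = 0.67387617²·(1 − 0.15651353)·94340000/2487 = 14529.759.
Sum = 73205.46.
SE = √(73205.46) = 270.6.

270.6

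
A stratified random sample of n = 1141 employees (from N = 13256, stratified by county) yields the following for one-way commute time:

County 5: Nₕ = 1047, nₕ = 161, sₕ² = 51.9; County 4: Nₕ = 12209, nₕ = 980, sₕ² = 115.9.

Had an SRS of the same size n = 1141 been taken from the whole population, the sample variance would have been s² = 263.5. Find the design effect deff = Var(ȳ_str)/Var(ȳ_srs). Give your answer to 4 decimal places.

Var(ȳ_str) = Σ Wₕ²(1−fₕ)sₕ²/nₕ with Wₕ = Nₕ/13256:
  County 5: (1047/13256)²·(1−161/1047)·51.9/161 = 0.0017017544
  County 4: (12209/13256)²·(1−980/12209)·115.9/980 = 0.092268518
  → Var(ȳ_str) = 0.093970272.
Var(ȳ_srs) = (1 − 1141/13256)·263.5/1141 = 0.21105998.
deff = 0.093970272 / 0.21105998 = 0.4452.

0.4452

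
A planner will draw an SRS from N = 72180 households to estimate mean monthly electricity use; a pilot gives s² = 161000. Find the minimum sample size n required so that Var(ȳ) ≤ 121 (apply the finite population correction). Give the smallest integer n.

1307

Without fpc, n₀ = s²/D = 161000/121 = 1330.5785.
With fpc, (1 − n/N)·s²/n ≤ D requires n ≥ n₀/(1 + n₀/N) = 1330.5785/(1 + 1330.5785/72180) = 1306.4944.
Rounding up, n = 1307.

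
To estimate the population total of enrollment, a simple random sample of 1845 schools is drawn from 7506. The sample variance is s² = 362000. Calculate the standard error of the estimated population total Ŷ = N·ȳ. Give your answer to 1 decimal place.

Var(Ŷ) = N²·Var(ȳ) = N²·(1 − n/N)·s²/n.
f = 1845/7506 = 0.24580336; Var(ȳ) = 0.75419664·362000/1845 = 147.97788.
Var(Ŷ) = 7506² · 147.97788 = 8.3370791 × 10^9.
SE(Ŷ) = √(8.3370791 × 10^9) = 91307.6.

91307.6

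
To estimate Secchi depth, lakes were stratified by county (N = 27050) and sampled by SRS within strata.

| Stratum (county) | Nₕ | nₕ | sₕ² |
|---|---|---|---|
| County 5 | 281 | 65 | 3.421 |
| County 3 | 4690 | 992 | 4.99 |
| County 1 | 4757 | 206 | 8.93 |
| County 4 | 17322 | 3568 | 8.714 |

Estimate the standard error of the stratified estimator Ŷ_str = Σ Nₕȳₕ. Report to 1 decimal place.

1269.2

Var(Ŷ_str) = Σₕ Nₕ²(1 − fₕ)sₕ²/nₕ.
County 5: 281²·(1 − 65/281)·3.421/65 = 3194.4772.
County 3: 4690²·(1 − 992/4690)·4.99/992 = 87242.605.
County 1: 4757²·(1 − 206/4757)·8.93/206 = 938478.28.
County 4: 17322²·(1 − 3568/17322)·8.714/3568 = 581861.69.
Sum = 1.6107771 × 10^6.
SE = √(1.6107771 × 10^6) = 1269.2.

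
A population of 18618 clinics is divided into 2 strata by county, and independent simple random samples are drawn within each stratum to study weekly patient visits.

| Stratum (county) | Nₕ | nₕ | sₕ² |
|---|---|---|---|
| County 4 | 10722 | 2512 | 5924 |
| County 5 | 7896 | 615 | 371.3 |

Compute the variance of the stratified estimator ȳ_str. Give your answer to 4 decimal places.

Var(ȳ_str) = Σₕ Wₕ²(1 − fₕ)sₕ²/nₕ with Wₕ = Nₕ/N, N = 18618.
County 4: Wₕ = 0.57589430; term = 0.57589430²·(1 − 0.23428465)·5924/2512 = 0.59889174.
County 5: Wₕ = 0.42410570; term = 0.42410570²·(1 − 0.07788754)·371.3/615 = 0.10013409.
Sum = 0.69902583.

0.6990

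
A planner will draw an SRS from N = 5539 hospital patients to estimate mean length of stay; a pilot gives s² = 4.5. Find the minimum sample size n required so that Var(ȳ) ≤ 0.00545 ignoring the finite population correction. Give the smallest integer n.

826

Without fpc, n₀ = s²/D = 4.5/0.00545 = 825.6881.
Rounding up, n = 826.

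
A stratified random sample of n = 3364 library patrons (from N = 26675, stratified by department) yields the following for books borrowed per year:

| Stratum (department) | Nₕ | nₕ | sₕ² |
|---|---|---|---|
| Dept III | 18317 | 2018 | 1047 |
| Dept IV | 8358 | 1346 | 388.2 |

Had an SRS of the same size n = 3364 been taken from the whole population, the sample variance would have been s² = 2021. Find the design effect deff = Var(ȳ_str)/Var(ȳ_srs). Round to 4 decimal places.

0.4599

Var(ȳ_str) = Σ Wₕ²(1−fₕ)sₕ²/nₕ with Wₕ = Nₕ/26675:
  Dept III: (18317/26675)²·(1−2018/18317)·1047/2018 = 0.21768674
  Dept IV: (8358/26675)²·(1−1346/8358)·388.2/1346 = 0.0237545
  → Var(ȳ_str) = 0.24144124.
Var(ȳ_srs) = (1 − 3364/26675)·2021/3364 = 0.52500907.
deff = 0.24144124 / 0.52500907 = 0.4599.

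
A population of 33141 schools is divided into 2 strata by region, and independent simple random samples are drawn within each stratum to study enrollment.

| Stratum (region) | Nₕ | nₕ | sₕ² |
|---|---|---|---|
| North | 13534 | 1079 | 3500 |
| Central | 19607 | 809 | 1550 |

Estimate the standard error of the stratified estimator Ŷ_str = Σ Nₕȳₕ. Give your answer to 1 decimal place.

Var(Ŷ_str) = Σₕ Nₕ²(1 − fₕ)sₕ²/nₕ.
North: 13534²·(1 − 1079/13534)·3500/1079 = 5.4678489 × 10^8.
Central: 19607²·(1 − 809/19607)·1550/809 = 7.0616465 × 10^8.
Sum = 1.2529495 × 10^9.
SE = √(1.2529495 × 10^9) = 35397.0.

35397.0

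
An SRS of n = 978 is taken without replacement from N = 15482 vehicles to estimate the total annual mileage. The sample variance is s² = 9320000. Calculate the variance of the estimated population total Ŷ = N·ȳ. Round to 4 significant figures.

2.140 × 10^12

Var(Ŷ) = N²·Var(ȳ) = N²·(1 − n/N)·s²/n.
f = 978/15482 = 0.06317013; Var(ȳ) = 0.93682987·9320000/978 = 8927.6629.
Var(Ŷ) = 15482² · 8927.6629 = 2.1398923 × 10^12.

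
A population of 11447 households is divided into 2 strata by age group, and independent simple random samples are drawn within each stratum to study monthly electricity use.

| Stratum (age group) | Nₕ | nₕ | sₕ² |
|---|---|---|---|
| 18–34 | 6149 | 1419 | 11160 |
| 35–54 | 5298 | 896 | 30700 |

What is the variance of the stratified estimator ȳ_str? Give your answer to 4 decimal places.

7.8440

Var(ȳ_str) = Σₕ Wₕ²(1 − fₕ)sₕ²/nₕ with Wₕ = Nₕ/N, N = 11447.
18–34: Wₕ = 0.53717131; term = 0.53717131²·(1 − 0.23076923)·11160/1419 = 1.7456777.
35–54: Wₕ = 0.46282869; term = 0.46282869²·(1 − 0.16912042)·30700/896 = 6.0983029.
Sum = 7.8439806.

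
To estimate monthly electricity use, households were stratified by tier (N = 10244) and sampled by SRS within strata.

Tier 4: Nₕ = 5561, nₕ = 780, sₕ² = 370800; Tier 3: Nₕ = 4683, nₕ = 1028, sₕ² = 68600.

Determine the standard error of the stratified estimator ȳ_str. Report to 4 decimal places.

11.4598

Var(ȳ_str) = Σₕ Wₕ²(1 − fₕ)sₕ²/nₕ with Wₕ = Nₕ/N, N = 10244.
Tier 4: Wₕ = 0.54285435; term = 0.54285435²·(1 − 0.14026254)·370800/780 = 120.44191.
Tier 3: Wₕ = 0.45714565; term = 0.45714565²·(1 − 0.21951740)·68600/1028 = 10.884373.
Sum = 131.32628.
SE = √(131.32628) = 11.4598.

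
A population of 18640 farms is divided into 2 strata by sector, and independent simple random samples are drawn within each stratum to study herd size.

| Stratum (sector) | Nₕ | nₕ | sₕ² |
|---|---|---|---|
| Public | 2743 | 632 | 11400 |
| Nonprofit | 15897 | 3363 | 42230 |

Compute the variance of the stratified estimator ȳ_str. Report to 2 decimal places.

Var(ȳ_str) = Σₕ Wₕ²(1 − fₕ)sₕ²/nₕ with Wₕ = Nₕ/N, N = 18640.
Public: Wₕ = 0.14715665; term = 0.14715665²·(1 − 0.23040467)·11400/632 = 0.30061455.
Nonprofit: Wₕ = 0.85284335; term = 0.85284335²·(1 − 0.21154935)·42230/3363 = 7.2012396.
Sum = 7.5018542.

7.50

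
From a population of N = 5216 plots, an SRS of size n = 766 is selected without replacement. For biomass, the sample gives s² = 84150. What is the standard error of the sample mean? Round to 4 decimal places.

9.6811

Under SRS without replacement, Var(ȳ) = (1 − f)·s²/n with f = n/N = 766/5216 = 0.14685583.
Var(ȳ) = (1 − 0.14685583)·84150/766 = 0.85314417·109.8564 = 93.723345.
SE(ȳ) = √(93.723345) = 9.6811.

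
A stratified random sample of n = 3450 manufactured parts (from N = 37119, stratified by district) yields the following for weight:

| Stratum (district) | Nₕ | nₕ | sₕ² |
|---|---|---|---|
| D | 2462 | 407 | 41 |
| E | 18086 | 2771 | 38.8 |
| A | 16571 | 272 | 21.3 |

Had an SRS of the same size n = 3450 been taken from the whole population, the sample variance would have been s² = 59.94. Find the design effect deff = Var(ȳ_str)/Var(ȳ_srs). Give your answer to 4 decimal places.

Var(ȳ_str) = Σ Wₕ²(1−fₕ)sₕ²/nₕ with Wₕ = Nₕ/37119:
  D: (2462/37119)²·(1−407/2462)·41/407 = 3.6991061 × 10^-4
  E: (18086/37119)²·(1−2771/18086)·38.8/2771 = 0.002814895
  A: (16571/37119)²·(1−272/16571)·21.3/272 = 0.015350688
  → Var(ȳ_str) = 0.018535494.
Var(ȳ_srs) = (1 − 3450/37119)·59.94/3450 = 0.015759107.
deff = 0.018535494 / 0.015759107 = 1.1762.

1.1762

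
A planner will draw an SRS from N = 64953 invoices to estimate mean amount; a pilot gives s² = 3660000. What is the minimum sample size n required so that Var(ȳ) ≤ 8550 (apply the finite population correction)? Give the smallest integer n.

Without fpc, n₀ = s²/D = 3660000/8550 = 428.0702.
With fpc, (1 − n/N)·s²/n ≤ D requires n ≥ n₀/(1 + n₀/N) = 428.0702/(1 + 428.0702/64953) = 425.2675.
Rounding up, n = 426.

426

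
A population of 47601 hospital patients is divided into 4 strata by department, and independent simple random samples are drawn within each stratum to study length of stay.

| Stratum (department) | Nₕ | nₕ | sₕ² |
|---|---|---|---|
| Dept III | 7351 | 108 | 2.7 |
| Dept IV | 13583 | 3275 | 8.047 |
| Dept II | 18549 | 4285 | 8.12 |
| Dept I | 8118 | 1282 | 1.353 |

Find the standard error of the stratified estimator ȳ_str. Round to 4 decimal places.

Var(ȳ_str) = Σₕ Wₕ²(1 − fₕ)sₕ²/nₕ with Wₕ = Nₕ/N, N = 47601.
Dept III: Wₕ = 0.15442953; term = 0.15442953²·(1 − 0.01469188)·2.7/108 = 5.8745251 × 10^-4.
Dept IV: Wₕ = 0.28535115; term = 0.28535115²·(1 − 0.24111021)·8.047/3275 = 1.5183107 × 10^-4.
Dept II: Wₕ = 0.38967669; term = 0.38967669²·(1 − 0.23100976)·8.12/4285 = 2.2127629 × 10^-4.
Dept I: Wₕ = 0.17054264; term = 0.17054264²·(1 − 0.15792067)·1.353/1282 = 2.5848106 × 10^-5.
Sum = 9.8640798 × 10^-4.
SE = √(9.8640798 × 10^-4) = 0.0314.

0.0314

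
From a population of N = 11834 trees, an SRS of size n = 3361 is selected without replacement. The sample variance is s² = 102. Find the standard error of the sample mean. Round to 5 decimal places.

Under SRS without replacement, Var(ȳ) = (1 − f)·s²/n with f = n/N = 3361/11834 = 0.28401217.
Var(ȳ) = (1 − 0.28401217)·102/3361 = 0.71598783·0.030348111 = 0.021728878.
SE(ȳ) = √(0.021728878) = 0.14741.

0.14741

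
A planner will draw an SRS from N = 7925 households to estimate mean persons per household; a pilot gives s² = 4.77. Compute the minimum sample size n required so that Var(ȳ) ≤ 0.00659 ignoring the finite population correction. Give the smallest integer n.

724

Without fpc, n₀ = s²/D = 4.77/0.00659 = 723.8240.
Rounding up, n = 724.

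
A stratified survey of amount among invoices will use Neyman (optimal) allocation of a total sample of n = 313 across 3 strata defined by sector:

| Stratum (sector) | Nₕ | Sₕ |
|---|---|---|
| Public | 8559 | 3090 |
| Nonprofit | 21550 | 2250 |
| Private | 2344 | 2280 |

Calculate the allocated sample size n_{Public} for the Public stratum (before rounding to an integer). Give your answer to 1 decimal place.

103.1

Neyman allocation: nₕ = n·NₕSₕ / Σⱼ NⱼSⱼ.
Σ NⱼSⱼ = 8559·3090 + 21550·2250 + 2344·2280 = 8.027913 × 10^7.
n_{Public} = 313·8559·3090 / (8.027913 × 10^7) = 103.1.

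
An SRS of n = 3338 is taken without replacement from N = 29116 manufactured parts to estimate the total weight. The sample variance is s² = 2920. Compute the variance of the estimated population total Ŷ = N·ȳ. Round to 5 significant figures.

6.5656 × 10^8

Var(Ŷ) = N²·Var(ȳ) = N²·(1 − n/N)·s²/n.
f = 3338/29116 = 0.11464487; Var(ȳ) = 0.88535513·2920/3338 = 0.77448681.
Var(Ŷ) = 29116² · 0.77448681 = 6.5656458 × 10^8.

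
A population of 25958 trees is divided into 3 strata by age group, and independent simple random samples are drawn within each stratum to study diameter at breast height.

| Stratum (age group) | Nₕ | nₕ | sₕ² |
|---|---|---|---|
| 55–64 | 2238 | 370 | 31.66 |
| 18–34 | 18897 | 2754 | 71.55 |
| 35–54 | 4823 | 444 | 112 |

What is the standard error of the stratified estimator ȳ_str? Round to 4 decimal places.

Var(ȳ_str) = Σₕ Wₕ²(1 − fₕ)sₕ²/nₕ with Wₕ = Nₕ/N, N = 25958.
55–64: Wₕ = 0.08621620; term = 0.08621620²·(1 − 0.16532618)·31.66/370 = 5.3088895 × 10^-4.
18–34: Wₕ = 0.72798367; term = 0.72798367²·(1 − 0.14573742)·71.55/2754 = 0.011761978.
35–54: Wₕ = 0.18580014; term = 0.18580014²·(1 − 0.09205888)·112/444 = 0.0079065096.
Sum = 0.020199377.
SE = √(0.020199377) = 0.1421.

0.1421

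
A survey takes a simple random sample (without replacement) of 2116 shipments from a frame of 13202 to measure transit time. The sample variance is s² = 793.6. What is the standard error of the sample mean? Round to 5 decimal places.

0.56119

Under SRS without replacement, Var(ȳ) = (1 − f)·s²/n with f = n/N = 2116/13202 = 0.16027875.
Var(ȳ) = (1 − 0.16027875)·793.6/2116 = 0.83972125·0.37504726 = 0.31493515.
SE(ȳ) = √(0.31493515) = 0.56119.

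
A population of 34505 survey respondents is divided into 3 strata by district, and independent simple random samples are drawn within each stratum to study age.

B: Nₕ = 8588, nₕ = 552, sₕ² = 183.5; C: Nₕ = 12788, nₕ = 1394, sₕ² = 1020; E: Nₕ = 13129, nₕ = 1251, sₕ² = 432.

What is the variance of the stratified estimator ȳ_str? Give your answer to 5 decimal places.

Var(ȳ_str) = Σₕ Wₕ²(1 − fₕ)sₕ²/nₕ with Wₕ = Nₕ/N, N = 34505.
B: Wₕ = 0.24889147; term = 0.24889147²·(1 − 0.06427573)·183.5/552 = 0.019269254.
C: Wₕ = 0.37061295; term = 0.37061295²·(1 − 0.10900845)·1020/1394 = 0.089547234.
E: Wₕ = 0.38049558; term = 0.38049558²·(1 − 0.09528525)·432/1251 = 0.04523112.
Sum = 0.15404761.

0.15405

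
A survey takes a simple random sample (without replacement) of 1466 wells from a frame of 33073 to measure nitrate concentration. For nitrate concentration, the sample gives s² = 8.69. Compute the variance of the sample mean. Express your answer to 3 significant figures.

0.00566

Under SRS without replacement, Var(ȳ) = (1 − f)·s²/n with f = n/N = 1466/33073 = 0.04432619.
Var(ȳ) = (1 − 0.04432619)·8.69/1466 = 0.95567381·0.0059276944 = 0.0056649423.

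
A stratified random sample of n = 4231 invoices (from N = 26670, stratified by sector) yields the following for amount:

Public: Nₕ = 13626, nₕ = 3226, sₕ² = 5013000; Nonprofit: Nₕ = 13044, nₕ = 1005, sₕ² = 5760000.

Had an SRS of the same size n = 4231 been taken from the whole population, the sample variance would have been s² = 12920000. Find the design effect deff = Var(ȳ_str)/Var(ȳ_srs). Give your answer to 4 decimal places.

Var(ȳ_str) = Σ Wₕ²(1−fₕ)sₕ²/nₕ with Wₕ = Nₕ/26670:
  Public: (13626/26670)²·(1−3226/13626)·5013000/3226 = 309.5915
  Nonprofit: (13044/26670)²·(1−1005/13044)·5760000/1005 = 1265.3527
  → Var(ȳ_str) = 1574.9442.
Var(ȳ_srs) = (1 − 4231/26670)·12920000/4231 = 2569.2122.
deff = 1574.9442 / 2569.2122 = 0.6130.

0.6130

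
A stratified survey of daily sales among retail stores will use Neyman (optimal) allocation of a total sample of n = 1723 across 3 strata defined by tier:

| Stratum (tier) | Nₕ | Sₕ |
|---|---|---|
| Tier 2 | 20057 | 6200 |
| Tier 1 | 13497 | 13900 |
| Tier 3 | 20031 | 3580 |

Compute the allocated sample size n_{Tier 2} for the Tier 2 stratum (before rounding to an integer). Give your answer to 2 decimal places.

558.45

Neyman allocation: nₕ = n·NₕSₕ / Σⱼ NⱼSⱼ.
Σ NⱼSⱼ = 20057·6200 + 13497·13900 + 20031·3580 = 3.8367268 × 10^8.
n_{Tier 2} = 1723·20057·6200 / (3.8367268 × 10^8) = 558.45.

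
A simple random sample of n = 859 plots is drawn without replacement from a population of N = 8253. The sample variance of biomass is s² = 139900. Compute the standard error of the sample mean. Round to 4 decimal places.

12.0794

Under SRS without replacement, Var(ȳ) = (1 − f)·s²/n with f = n/N = 859/8253 = 0.10408336.
Var(ȳ) = (1 − 0.10408336)·139900/859 = 0.89591664·162.8638 = 145.91238.
SE(ȳ) = √(145.91238) = 12.0794.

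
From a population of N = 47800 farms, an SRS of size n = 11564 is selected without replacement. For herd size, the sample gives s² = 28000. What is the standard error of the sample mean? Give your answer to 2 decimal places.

1.35

Under SRS without replacement, Var(ȳ) = (1 − f)·s²/n with f = n/N = 11564/47800 = 0.24192469.
Var(ȳ) = (1 − 0.24192469)·28000/11564 = 0.75807531·2.4213075 = 1.8355334.
SE(ȳ) = √(1.8355334) = 1.35.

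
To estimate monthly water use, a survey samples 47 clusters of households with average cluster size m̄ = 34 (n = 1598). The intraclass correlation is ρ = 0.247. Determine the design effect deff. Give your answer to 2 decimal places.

deff = 1 + (34 − 1)·0.247 = 1 + 8.151 = 9.151.

9.15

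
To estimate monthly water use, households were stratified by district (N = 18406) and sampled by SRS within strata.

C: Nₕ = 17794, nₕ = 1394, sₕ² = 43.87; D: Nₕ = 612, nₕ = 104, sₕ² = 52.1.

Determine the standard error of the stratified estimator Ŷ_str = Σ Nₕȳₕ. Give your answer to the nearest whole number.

3056

Var(Ŷ_str) = Σₕ Nₕ²(1 − fₕ)sₕ²/nₕ.
C: 17794²·(1 − 1394/17794)·43.87/1394 = 9.1837974 × 10^6.
D: 612²·(1 − 104/612)·52.1/104 = 155746.94.
Sum = 9.3395443 × 10^6.
SE = √(9.3395443 × 10^6) = 3056.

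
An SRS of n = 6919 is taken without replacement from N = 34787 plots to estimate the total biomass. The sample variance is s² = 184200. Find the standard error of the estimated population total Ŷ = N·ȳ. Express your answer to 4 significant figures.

Var(Ŷ) = N²·Var(ȳ) = N²·(1 − n/N)·s²/n.
f = 6919/34787 = 0.19889614; Var(ȳ) = 0.80110386·184200/6919 = 21.327263.
Var(Ŷ) = 34787² · 21.327263 = 2.5808875 × 10^10.
SE(Ŷ) = √(2.5808875 × 10^10) = 160700.

160700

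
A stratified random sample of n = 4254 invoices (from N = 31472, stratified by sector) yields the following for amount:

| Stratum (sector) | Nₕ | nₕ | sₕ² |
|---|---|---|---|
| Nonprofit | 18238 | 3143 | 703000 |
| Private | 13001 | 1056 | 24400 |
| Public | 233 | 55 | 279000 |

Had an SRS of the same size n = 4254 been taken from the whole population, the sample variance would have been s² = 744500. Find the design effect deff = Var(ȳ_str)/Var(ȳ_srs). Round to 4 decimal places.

Var(ȳ_str) = Σ Wₕ²(1−fₕ)sₕ²/nₕ with Wₕ = Nₕ/31472:
  Nonprofit: (18238/31472)²·(1−3143/18238)·703000/3143 = 62.168815
  Private: (13001/31472)²·(1−1056/13001)·24400/1056 = 3.6227648
  Public: (233/31472)²·(1−55/233)·279000/55 = 0.21240696
  → Var(ȳ_str) = 66.003987.
Var(ȳ_srs) = (1 − 4254/31472)·744500/4254 = 151.35581.
deff = 66.003987 / 151.35581 = 0.4361.

0.4361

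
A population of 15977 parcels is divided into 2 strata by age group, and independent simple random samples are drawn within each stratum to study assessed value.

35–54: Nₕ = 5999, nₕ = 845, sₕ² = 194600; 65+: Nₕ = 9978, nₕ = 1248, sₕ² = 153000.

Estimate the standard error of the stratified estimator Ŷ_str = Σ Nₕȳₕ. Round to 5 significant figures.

Var(Ŷ_str) = Σₕ Nₕ²(1 − fₕ)sₕ²/nₕ.
35–54: 5999²·(1 − 845/5999)·194600/845 = 7.1204822 × 10^9.
65+: 9978²·(1 − 1248/9978)·153000/1248 = 1.0679098 × 10^10.
Sum = 1.779958 × 10^10.
SE = √(1.779958 × 10^10) = 133420.

133420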